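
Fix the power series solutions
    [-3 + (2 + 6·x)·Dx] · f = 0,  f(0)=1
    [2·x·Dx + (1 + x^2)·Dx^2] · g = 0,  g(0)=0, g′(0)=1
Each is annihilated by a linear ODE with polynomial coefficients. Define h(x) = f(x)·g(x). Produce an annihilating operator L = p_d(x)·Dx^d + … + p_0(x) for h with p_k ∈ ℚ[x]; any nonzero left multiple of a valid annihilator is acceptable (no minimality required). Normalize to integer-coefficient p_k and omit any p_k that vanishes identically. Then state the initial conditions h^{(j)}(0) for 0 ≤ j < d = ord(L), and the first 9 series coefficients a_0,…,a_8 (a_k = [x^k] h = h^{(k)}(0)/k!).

f: a_k = 1, 3/2, -9/8, 27/16, -405/128, 1701/256, -15309/1024, 72171/2048, -2814669/32768, …
g: a_k = 0, 1, 0, -1/3, 0, 1/5, 0, -1/7, 0, …
f·g: L₀ = L_f ⊗_s L_g, ord ≤ 1·2.
L = (27 - 12·x - 9·x^2) + (-12 - 28·x + 36·x^2 + 36·x^3)·Dx + (4 + 24·x + 40·x^2 + 24·x^3 + 36·x^4)·Dx^2  (order 2).
h: a_k = 0, 1, 3/2, -35/24, 19/16, -1657/640, 8169/1280, -511199/35840, 2376057/71680, …
ICs: h(0) = 0, h′(0) = 1.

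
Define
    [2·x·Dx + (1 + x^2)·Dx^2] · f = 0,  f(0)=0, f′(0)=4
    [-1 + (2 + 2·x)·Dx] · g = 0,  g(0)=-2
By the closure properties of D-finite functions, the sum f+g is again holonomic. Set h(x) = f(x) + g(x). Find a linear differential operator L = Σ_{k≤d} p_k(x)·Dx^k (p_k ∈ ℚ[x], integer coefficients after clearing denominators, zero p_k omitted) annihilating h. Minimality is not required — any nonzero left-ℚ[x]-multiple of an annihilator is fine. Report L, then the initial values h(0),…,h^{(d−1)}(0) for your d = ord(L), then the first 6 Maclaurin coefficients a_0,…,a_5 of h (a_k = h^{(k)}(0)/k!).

f: a_k = 0, 4, 0, -4/3, 0, 4/5, …
g: a_k = -2, -1, 1/4, -1/8, 5/64, -7/128, …
Sum ⇒ L₀ = lclm(L_f,L_g) in ℚ(x)⟨Dx⟩.
L = (-4 - 10·x + 12·x^2 + 6·x^3)·Dx + (-11 - 16·x + 10·x^2 + 48·x^3 + 21·x^4)·Dx^2 + (-2 + 6·x + 12·x^2 + 12·x^3 + 14·x^4 + 6·x^5)·Dx^3  (order 3).
h: a_k = -2, 3, 1/4, -35/24, 5/64, 477/640, …
ICs: h(0) = -2, h′(0) = 3, h′′(0) = 1/2.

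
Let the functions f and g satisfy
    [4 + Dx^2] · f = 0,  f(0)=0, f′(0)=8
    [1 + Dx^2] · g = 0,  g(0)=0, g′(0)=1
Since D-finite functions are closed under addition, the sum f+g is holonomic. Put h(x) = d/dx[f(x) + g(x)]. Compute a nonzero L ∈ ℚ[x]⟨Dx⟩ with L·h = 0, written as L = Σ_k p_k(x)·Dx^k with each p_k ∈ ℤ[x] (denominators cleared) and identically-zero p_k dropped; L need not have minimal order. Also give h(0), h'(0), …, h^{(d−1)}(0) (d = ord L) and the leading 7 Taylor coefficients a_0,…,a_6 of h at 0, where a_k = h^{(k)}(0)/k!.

f: a_k = 0, 8, 0, -16/3, 0, 16/15, 0, …
g: a_k = 0, 1, 0, -1/6, 0, 1/120, 0, …
f+g: L₀ = lclm(L_f,L_g), ord ≤ 2+2.
Differentiate: ansatz ord ≤ ord L₀ ⇒ L.
L = 4 + 5·Dx^2 + Dx^4  (order 4).
h: a_k = 9, 0, -33/2, 0, 43/8, 0, -57/80, …
ICs: h(0) = 9, h′(0) = 0, h′′(0) = -33, h′′′(0) = 0.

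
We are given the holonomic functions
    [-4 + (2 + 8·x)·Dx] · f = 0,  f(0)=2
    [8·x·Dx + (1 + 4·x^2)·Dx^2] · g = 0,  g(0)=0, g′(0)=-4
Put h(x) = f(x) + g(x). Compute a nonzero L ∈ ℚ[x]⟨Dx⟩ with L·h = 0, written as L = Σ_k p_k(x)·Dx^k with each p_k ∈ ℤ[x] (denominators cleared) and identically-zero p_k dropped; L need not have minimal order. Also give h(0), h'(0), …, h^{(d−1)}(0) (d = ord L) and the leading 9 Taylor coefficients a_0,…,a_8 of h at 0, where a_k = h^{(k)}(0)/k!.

f: a_k = 2, 4, -4, 8, -20, 56, -168, 528, -1716, …
g: a_k = 0, -4, 0, 16/3, 0, -64/5, 0, 256/7, 0, …
h₀=f+g: left-lcm gives L₀, ord ≤ 3.
L = (-8 - 80·x + 96·x^2 + 192·x^3)·Dx + (-10 - 32·x - 64·x^2 + 384·x^3 + 672·x^4)·Dx^2 + (-1 + 24·x^2 + 48·x^3 + 112·x^4 + 192·x^5)·Dx^3  (order 3).
h: a_k = 2, 0, -4, 40/3, -20, 216/5, -168, 3952/7, -1716, …
ICs: h(0) = 2, h′(0) = 0, h′′(0) = -8.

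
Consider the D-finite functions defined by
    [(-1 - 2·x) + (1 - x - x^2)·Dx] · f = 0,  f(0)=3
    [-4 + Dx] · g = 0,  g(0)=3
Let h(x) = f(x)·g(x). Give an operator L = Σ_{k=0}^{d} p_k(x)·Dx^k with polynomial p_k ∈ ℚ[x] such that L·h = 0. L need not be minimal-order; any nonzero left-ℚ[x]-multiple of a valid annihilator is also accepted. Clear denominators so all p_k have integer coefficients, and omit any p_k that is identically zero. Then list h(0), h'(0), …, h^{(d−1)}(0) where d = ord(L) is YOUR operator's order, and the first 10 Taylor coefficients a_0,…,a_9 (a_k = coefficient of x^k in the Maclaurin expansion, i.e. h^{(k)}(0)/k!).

L = (5 - 2·x - 4·x^2) + (-1 + x + x^2)·Dx  (order 1).
h: a_k = 9, 45, 126, 267, 489, 4164/5, 1373, 78227/35, 126794/35, 263891/45, …
ICs: h(0) = 9.

f: a_k = 3, 3, 6, 9, 15, 24, 39, 63, 102, 165, …
g: a_k = 3, 12, 24, 32, 32, 128/5, 256/15, 1024/105, 512/105, 2048/945, …
Sym-product of L_f,L_g gives L₀ (≤ ord 1).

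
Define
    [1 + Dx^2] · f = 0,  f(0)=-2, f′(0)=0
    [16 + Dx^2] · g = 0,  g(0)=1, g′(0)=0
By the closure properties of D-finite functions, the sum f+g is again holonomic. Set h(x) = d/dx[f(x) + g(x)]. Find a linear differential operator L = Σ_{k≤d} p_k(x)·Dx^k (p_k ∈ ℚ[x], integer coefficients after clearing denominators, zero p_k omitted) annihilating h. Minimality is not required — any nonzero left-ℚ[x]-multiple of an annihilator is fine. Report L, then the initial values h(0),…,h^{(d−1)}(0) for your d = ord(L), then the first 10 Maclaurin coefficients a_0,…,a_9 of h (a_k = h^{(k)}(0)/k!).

L = 16 + 17·Dx^2 + Dx^4  (order 4).
h: a_k = 0, -14, 0, 127/3, 0, -2047/60, 0, 4681/360, 0, -524287/181440, …
ICs: h(0) = 0, h′(0) = -14, h′′(0) = 0, h′′′(0) = 254.

f: a_k = -2, 0, 1, 0, -1/12, 0, 1/360, 0, -1/20160, 0, …
g: a_k = 1, 0, -8, 0, 32/3, 0, -256/45, 0, 512/315, 0, …
Sum ⇒ L₀ = lclm(L_f,L_g) in ℚ(x)⟨Dx⟩.
Derive L from L₀ (diff closure).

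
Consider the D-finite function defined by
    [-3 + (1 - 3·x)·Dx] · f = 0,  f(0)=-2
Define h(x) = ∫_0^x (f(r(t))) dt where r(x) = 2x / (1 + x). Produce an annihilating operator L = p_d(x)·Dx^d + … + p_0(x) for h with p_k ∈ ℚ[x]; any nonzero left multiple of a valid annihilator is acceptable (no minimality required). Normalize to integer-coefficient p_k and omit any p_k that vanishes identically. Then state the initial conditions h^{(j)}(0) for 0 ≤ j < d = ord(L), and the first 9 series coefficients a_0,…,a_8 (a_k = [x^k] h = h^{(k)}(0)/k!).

f: a_k = -2, -6, -18, -54, -162, -486, -1458, -4374, -13122, …
Change of var in L_f (x↦r) gives L₀.
∫: right-multiply L₀ by Dx.
L = 6·Dx + (-1 + 4·x + 5·x^2)·Dx^2  (order 2).
h: a_k = 0, -2, -6, -20, -75, -300, -1250, -37500/7, -46875/2, …
ICs: h(0) = 0, h′(0) = -2.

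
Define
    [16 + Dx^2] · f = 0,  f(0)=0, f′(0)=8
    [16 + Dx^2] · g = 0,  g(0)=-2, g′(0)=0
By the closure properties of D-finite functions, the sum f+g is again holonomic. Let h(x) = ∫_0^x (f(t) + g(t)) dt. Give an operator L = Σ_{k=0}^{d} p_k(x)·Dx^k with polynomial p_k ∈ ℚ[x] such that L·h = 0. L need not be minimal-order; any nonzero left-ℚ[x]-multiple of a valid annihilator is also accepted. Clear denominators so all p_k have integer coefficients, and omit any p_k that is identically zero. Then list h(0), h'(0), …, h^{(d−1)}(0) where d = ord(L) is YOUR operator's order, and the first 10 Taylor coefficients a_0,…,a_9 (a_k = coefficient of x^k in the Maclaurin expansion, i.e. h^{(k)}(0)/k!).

f: a_k = 0, 8, 0, -64/3, 0, 256/15, 0, -2048/315, 0, 4096/2835, …
g: a_k = -2, 0, 16, 0, -64/3, 0, 512/45, 0, -1024/315, 0, …
Weyl lclm of L_f,L_g ⇒ L₀ (ord ≤ 4).
Integrate: L := L₀·Dx.
L = 16·Dx + Dx^3  (order 3).
h: a_k = 0, -2, 4, 16/3, -16/3, -64/15, 128/45, 512/315, -256/315, -1024/2835, …
ICs: h(0) = 0, h′(0) = -2, h′′(0) = 8.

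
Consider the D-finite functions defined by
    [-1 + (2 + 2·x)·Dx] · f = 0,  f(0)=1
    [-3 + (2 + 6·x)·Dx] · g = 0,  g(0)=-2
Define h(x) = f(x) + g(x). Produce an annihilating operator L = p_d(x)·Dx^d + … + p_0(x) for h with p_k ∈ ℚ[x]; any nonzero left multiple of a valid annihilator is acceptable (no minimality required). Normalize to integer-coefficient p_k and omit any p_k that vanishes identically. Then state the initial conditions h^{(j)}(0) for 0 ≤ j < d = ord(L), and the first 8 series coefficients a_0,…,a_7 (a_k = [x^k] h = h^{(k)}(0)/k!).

f: a_k = 1, 1/2, -1/8, 1/16, -5/128, 7/256, -21/1024, 33/2048, …
g: a_k = -2, -3, 9/4, -27/8, 405/64, -1701/128, 15309/512, -72171/1024, …
Weyl lclm of L_f,L_g ⇒ L₀ (ord ≤ 2).
L = -3 + (8 + 12·x)·Dx + (4 + 16·x + 12·x^2)·Dx^2  (order 2).
h: a_k = -1, -5/2, 17/8, -53/16, 805/128, -3395/256, 30597/1024, -144309/2048, …
ICs: h(0) = -1, h′(0) = -5/2.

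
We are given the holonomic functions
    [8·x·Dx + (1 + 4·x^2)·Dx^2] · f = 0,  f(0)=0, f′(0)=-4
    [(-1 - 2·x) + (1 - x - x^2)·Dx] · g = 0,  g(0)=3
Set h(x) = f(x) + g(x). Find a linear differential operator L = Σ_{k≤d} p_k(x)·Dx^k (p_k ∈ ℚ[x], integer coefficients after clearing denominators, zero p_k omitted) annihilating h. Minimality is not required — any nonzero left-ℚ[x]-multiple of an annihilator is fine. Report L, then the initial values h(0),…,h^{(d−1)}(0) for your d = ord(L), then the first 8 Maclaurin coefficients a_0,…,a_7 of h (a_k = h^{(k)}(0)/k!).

L = (16 - 64·x - 400·x^2 - 576·x^3 - 696·x^4 - 96·x^6)·Dx + (-13 - 24·x - 22·x^2 - 204·x^3 - 548·x^4 - 488·x^5 - 48·x^6 - 96·x^7)·Dx^2 + (2 + 5·x + 14·x^2 - 2·x^3 + 13·x^4 - 92·x^5 - 48·x^6 - 16·x^7 - 16·x^8)·Dx^3  (order 3).
h: a_k = 3, -1, 6, 43/3, 15, 56/5, 39, 697/7, …
ICs: h(0) = 3, h′(0) = -1, h′′(0) = 12.

f: a_k = 0, -4, 0, 16/3, 0, -64/5, 0, 256/7, …
g: a_k = 3, 3, 6, 9, 15, 24, 39, 63, …
Weyl lclm of L_f,L_g ⇒ L₀ (ord ≤ 3).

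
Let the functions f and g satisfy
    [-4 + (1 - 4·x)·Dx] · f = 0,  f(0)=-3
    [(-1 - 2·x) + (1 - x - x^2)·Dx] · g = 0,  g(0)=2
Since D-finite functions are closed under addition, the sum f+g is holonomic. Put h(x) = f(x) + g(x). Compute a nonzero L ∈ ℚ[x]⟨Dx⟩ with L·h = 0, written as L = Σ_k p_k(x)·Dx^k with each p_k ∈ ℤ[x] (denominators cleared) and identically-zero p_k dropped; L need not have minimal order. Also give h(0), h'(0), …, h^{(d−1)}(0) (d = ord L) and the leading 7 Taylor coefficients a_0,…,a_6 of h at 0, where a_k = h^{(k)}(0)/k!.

f: a_k = -3, -12, -48, -192, -768, -3072, -12288, …
g: a_k = 2, 2, 4, 6, 10, 16, 26, …
L₀ := lclm(L_f,L_g); ord L₀ ≤ 1+1.
L = (-16 - 72·x + 24·x^2 - 32·x^3) + (28 - 38·x - 54·x^2 + 16·x^3 - 64·x^4)·Dx + (-3 + 17·x - 23·x^2 + 14·x^3 - 4·x^4 - 16·x^5)·Dx^2  (order 2).
h: a_k = -1, -10, -44, -186, -758, -3056, -12262, …
ICs: h(0) = -1, h′(0) = -10.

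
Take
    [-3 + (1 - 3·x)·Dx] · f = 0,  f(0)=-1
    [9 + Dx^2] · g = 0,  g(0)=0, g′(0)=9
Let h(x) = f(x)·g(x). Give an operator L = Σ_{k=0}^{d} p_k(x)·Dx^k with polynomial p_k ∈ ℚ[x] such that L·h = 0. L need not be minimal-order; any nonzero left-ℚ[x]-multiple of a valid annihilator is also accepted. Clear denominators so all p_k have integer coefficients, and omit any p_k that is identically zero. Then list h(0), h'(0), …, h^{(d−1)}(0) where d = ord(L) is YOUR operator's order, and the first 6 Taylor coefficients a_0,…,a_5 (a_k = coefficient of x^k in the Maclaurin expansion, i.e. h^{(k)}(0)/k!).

L = (-9 + 27·x) + 6·Dx + (-1 + 3·x)·Dx^2  (order 2).
h: a_k = 0, -9, -27, -135/2, -405/2, -24543/40, …
ICs: h(0) = 0, h′(0) = -9.

f: a_k = -1, -3, -9, -27, -81, -243, …
g: a_k = 0, 9, 0, -27/2, 0, 243/40, …
L₀ := L_f ⊗_s L_g (sym. prod.), ord ≤ 2.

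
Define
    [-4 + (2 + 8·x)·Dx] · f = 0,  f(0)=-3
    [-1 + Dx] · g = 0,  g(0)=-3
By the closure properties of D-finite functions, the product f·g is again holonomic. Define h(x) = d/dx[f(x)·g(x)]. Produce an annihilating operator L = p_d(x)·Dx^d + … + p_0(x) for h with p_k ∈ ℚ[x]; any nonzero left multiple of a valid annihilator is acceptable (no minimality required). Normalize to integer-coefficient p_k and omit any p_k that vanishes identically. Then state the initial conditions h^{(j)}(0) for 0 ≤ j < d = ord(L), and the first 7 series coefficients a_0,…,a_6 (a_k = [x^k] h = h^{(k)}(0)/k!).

L = (1 + 24·x + 16·x^2) + (-3 - 16·x - 16·x^2)·Dx  (order 1).
h: a_k = 27, 9, 171/2, -477/2, 7113/8, -130461/40, 970131/80, …
ICs: h(0) = 27.

f: a_k = -3, -6, 6, -12, 30, -84, 252, …
g: a_k = -3, -3, -3/2, -1/2, -1/8, -1/40, -1/240, …
Product ⇒ symmetric product L₀, ord ≤ 1.
Derive L from L₀ (diff closure).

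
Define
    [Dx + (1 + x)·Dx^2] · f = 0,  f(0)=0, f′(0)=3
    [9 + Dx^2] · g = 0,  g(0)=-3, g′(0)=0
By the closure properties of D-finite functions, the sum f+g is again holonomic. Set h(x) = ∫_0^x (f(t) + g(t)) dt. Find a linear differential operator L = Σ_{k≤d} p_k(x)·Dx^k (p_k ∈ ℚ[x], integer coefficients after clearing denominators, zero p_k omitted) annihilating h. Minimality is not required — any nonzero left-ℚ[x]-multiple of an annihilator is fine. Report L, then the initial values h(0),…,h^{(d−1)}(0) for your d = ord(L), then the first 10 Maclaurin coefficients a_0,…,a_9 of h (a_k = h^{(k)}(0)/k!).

L = (135 + 162·x + 81·x^2)·Dx^2 + (99 + 261·x + 243·x^2 + 81·x^3)·Dx^3 + (15 + 18·x + 9·x^2)·Dx^4 + (11 + 29·x + 27·x^2 + 9·x^3)·Dx^5  (order 5).
h: a_k = 0, -3, 3/2, 4, 1/4, -87/40, 1/10, 29/80, 3/56, -1289/13440, …
ICs: h(0) = 0, h′(0) = -3, h′′(0) = 3, h′′′(0) = 24, h′′′′(0) = 6.

f: a_k = 0, 3, -3/2, 1, -3/4, 3/5, -1/2, 3/7, -3/8, 1/3, …
g: a_k = -3, 0, 27/2, 0, -81/8, 0, 243/80, 0, -2187/4480, 0, …
Weyl lclm of L_f,L_g ⇒ L₀ (ord ≤ 4).
Integrate: L := L₀·Dx.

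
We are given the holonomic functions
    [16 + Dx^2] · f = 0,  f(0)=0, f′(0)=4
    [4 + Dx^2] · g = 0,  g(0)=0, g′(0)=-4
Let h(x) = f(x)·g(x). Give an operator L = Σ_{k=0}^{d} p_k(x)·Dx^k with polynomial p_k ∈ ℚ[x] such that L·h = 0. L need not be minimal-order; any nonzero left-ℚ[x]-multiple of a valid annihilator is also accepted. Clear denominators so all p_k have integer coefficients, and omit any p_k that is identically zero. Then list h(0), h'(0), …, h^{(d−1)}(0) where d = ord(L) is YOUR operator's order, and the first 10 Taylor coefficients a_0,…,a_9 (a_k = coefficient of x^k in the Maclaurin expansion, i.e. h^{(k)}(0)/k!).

f: a_k = 0, 4, 0, -32/3, 0, 128/15, 0, -1024/315, 0, 2048/2835, …
g: a_k = 0, -4, 0, 8/3, 0, -8/15, 0, 16/315, 0, -8/2835, …
Product ⇒ symmetric product L₀, ord ≤ 4.
L = 144 + 40·Dx^2 + Dx^4  (order 4).
h: a_k = 0, 0, -16, 0, 160/3, 0, -2912/45, 0, 2624/63, 0, …
ICs: h(0) = 0, h′(0) = 0, h′′(0) = -32, h′′′(0) = 0.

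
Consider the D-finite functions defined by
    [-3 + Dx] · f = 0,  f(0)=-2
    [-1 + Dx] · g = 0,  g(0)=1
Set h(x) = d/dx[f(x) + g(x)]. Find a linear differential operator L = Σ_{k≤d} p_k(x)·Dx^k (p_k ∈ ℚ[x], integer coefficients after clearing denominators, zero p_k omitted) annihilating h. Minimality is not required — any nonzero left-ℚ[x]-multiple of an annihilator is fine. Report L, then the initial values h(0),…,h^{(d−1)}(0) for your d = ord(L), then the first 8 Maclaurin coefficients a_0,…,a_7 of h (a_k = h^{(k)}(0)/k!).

L = 3 - 4·Dx + Dx^2  (order 2).
h: a_k = -5, -17, -53/2, -161/6, -485/24, -1457/120, -4373/720, -13121/5040, …
ICs: h(0) = -5, h′(0) = -17.

f: a_k = -2, -6, -9, -9, -27/4, -81/20, -81/40, -243/280, …
g: a_k = 1, 1, 1/2, 1/6, 1/24, 1/120, 1/720, 1/5040, …
L₀ := lclm(L_f,L_g); ord L₀ ≤ 1+1.
Derive L from L₀ (diff closure).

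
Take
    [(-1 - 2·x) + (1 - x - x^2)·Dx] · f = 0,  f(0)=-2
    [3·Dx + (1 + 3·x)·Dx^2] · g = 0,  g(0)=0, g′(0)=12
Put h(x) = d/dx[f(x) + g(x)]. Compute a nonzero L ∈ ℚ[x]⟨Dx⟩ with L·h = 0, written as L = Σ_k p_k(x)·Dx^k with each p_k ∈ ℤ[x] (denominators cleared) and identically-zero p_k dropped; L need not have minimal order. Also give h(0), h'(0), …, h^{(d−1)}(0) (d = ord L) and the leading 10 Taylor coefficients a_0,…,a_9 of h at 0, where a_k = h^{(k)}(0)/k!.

f: a_k = -2, -2, -4, -6, -10, -16, -26, -42, -68, -110, …
g: a_k = 0, 12, -18, 36, -81, 972/5, -486, 8748/7, -6561/2, 8748, …
Sum ⇒ L₀ = lclm(L_f,L_g) in ℚ(x)⟨Dx⟩.
Derive L from L₀ (diff closure).
L = (126 + 342·x + 468·x^2 + 180·x^3 + 108·x^4) + (156·x + 576·x^2 + 672·x^3 + 378·x^4 + 180·x^5)·Dx + (-7 - 35·x - 29·x^2 + 63·x^3 + 99·x^4 + 93·x^5 + 36·x^6)·Dx^2  (order 2).
h: a_k = 10, -44, 90, -364, 892, -3072, 8454, -26788, 77742, -237976, …
ICs: h(0) = 10, h′(0) = -44.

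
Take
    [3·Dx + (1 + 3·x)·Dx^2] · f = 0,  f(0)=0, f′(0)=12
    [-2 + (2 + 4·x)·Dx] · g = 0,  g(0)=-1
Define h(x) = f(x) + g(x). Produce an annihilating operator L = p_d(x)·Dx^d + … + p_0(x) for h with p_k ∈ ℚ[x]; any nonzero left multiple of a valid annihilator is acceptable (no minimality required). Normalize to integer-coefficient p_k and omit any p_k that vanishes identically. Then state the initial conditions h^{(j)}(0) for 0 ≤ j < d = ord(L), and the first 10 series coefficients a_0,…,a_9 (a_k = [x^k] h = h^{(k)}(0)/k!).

f: a_k = 0, 12, -18, 36, -81, 972/5, -486, 8748/7, -6561/2, 8748, …
g: a_k = -1, -1, 1/2, -1/2, 5/8, -7/8, 21/16, -33/16, 429/128, -715/128, …
h₀=f+g: left-lcm gives L₀, ord ≤ 3.
L = (18 + 18·x)·Dx + (30 + 108·x + 90·x^2)·Dx^2 + (4 + 26·x + 54·x^2 + 36·x^3)·Dx^3  (order 3).
h: a_k = -1, 11, -35/2, 71/2, -643/8, 7741/40, -7755/16, 139737/112, -419475/128, 1119029/128, …
ICs: h(0) = -1, h′(0) = 11, h′′(0) = -35.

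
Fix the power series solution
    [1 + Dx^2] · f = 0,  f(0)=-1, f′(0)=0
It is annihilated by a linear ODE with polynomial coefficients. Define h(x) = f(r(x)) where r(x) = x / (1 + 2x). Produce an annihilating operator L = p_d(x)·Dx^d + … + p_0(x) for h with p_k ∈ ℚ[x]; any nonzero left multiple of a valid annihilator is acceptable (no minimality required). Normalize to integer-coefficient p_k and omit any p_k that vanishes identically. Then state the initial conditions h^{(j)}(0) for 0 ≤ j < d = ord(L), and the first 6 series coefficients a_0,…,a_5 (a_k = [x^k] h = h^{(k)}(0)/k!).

L = 1 + (4 + 24·x + 48·x^2 + 32·x^3)·Dx + (1 + 8·x + 24·x^2 + 32·x^3 + 16·x^4)·Dx^2  (order 2).
h: a_k = -1, 0, 1/2, -2, 143/24, -47/3, …
ICs: h(0) = -1, h′(0) = 0.

f: a_k = -1, 0, 1/2, 0, -1/24, 0, …
f∘r: x↦r, Dx↦Dx/r' in L_f ⇒ L₀.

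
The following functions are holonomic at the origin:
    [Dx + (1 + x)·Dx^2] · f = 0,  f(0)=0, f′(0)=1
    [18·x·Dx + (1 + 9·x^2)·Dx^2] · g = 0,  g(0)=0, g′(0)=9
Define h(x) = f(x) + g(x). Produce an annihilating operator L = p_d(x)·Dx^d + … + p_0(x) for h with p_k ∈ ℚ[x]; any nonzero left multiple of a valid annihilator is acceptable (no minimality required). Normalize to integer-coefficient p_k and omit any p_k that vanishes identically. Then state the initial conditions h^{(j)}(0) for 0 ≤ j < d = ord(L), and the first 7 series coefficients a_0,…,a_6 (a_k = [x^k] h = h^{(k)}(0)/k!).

L = (-18 - 54·x + 486·x^2 + 162·x^3)·Dx + (-20 - 36·x + 432·x^2 + 972·x^3 + 324·x^4)·Dx^2 + (-1 + 17·x + 18·x^2 + 162·x^3 + 243·x^4 + 81·x^5)·Dx^3  (order 3).
h: a_k = 0, 10, -1/2, -80/3, -1/4, 146, -1/6, …
ICs: h(0) = 0, h′(0) = 10, h′′(0) = -1.

f: a_k = 0, 1, -1/2, 1/3, -1/4, 1/5, -1/6, …
g: a_k = 0, 9, 0, -27, 0, 729/5, 0, …
Weyl lclm of L_f,L_g ⇒ L₀ (ord ≤ 4).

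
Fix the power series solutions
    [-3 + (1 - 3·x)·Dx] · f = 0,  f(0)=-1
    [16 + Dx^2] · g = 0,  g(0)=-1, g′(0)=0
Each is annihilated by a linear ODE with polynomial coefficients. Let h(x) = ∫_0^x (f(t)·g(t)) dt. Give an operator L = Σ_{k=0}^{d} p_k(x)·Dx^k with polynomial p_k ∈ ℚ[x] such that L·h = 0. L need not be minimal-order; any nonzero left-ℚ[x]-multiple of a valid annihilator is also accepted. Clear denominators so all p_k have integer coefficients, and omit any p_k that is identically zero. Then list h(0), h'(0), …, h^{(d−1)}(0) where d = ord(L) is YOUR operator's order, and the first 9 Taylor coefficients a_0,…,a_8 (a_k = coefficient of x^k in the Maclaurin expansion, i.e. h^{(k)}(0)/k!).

f: a_k = -1, -3, -9, -27, -81, -243, -729, -2187, -6561, …
g: a_k = -1, 0, 8, 0, -32/3, 0, 256/45, 0, -512/315, …
f·g: L₀ = L_f ⊗_s L_g, ord ≤ 1·2.
∫: right-multiply L₀ by Dx.
L = (-16 + 48·x)·Dx + 6·Dx^2 + (-1 + 3·x)·Dx^3  (order 3).
h: a_k = 0, 1, 3/2, 1/3, 3/4, 59/15, 59/6, 7709/315, 7709/120, …
ICs: h(0) = 0, h′(0) = 1, h′′(0) = 3.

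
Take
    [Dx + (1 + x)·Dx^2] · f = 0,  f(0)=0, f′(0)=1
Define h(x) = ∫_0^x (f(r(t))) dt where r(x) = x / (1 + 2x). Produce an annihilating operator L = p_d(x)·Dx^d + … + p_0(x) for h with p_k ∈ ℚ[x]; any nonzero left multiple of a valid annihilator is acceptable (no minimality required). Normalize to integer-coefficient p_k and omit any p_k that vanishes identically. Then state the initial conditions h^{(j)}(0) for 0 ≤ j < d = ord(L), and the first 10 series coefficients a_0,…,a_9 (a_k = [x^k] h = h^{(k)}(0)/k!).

L = (5 + 12·x)·Dx^2 + (1 + 5·x + 6·x^2)·Dx^3  (order 3).
h: a_k = 0, 0, 1/2, -5/6, 19/12, -13/4, 211/30, -95/6, 2059/56, -6305/72, …
ICs: h(0) = 0, h′(0) = 0, h′′(0) = 1.

f: a_k = 0, 1, -1/2, 1/3, -1/4, 1/5, -1/6, 1/7, -1/8, 1/9, …
h₀=f(r): pull back L_f along r ⇒ L₀.
Integrate: L := L₀·Dx.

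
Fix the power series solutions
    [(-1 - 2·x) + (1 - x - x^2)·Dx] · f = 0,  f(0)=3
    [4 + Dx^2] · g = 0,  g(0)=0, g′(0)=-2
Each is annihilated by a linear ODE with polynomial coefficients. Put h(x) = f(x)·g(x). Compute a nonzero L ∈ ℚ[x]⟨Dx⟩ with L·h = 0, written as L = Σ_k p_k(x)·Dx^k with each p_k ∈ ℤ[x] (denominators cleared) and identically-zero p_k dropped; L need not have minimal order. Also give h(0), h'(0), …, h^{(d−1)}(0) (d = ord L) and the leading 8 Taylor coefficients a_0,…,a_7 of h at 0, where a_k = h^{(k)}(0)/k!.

f: a_k = 3, 3, 6, 9, 15, 24, 39, 63, …
g: a_k = 0, -2, 0, 4/3, 0, -4/15, 0, 8/315, …
L₀ := L_f ⊗_s L_g (sym. prod.), ord ≤ 2.
L = (-2 + 4·x + 4·x^2) + (2 + 4·x)·Dx + (-1 + x + x^2)·Dx^2  (order 2).
h: a_k = 0, -6, -6, -8, -14, -114/5, -184/5, -1250/21, …
ICs: h(0) = 0, h′(0) = -6.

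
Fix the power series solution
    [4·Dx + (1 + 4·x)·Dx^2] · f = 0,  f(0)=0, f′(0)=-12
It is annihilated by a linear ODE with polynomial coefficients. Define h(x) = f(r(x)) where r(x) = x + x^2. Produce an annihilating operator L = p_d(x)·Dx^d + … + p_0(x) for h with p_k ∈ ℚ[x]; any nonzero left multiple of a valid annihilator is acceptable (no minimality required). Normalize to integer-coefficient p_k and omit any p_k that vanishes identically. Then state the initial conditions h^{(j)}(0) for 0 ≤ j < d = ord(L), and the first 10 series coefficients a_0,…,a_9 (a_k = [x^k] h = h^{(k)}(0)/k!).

L = 2·Dx + (1 + 2·x)·Dx^2  (order 2).
h: a_k = 0, -12, 12, -16, 24, -192/5, 64, -768/7, 192, -1024/3, …
ICs: h(0) = 0, h′(0) = -12.

f: a_k = 0, -12, 24, -64, 192, -3072/5, 2048, -49152/7, 24576, -262144/3, …
L₀ from L_f via x↦r, Dx↦r'^{-1}Dx.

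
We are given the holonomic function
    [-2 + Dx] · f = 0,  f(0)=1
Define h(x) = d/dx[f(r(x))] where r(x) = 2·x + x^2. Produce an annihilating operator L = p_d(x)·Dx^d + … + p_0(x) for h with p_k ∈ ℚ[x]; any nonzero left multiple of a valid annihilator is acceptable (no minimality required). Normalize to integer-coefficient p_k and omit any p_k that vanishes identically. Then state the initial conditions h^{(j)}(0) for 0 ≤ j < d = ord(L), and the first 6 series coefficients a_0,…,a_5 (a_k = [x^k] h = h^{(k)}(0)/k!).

f: a_k = 1, 2, 2, 4/3, 2/3, 4/15, …
Change of var in L_f (x↦r) gives L₀.
Differentiate: ansatz ord ≤ ord L₀ ⇒ L.
L = (5 + 8·x + 4·x^2) + (-1 - x)·Dx  (order 1).
h: a_k = 4, 20, 56, 344/3, 568/3, 3992/15, …
ICs: h(0) = 4.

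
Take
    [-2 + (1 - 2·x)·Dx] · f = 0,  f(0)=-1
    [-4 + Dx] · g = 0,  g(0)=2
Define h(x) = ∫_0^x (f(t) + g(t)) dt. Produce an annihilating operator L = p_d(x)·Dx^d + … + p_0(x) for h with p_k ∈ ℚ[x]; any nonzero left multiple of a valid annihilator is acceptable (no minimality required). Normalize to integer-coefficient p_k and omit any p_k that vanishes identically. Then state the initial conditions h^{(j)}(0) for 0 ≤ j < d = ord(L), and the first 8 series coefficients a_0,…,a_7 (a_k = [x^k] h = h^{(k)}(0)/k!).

f: a_k = -1, -2, -4, -8, -16, -32, -64, -128, …
g: a_k = 2, 8, 16, 64/3, 64/3, 256/15, 512/45, 2048/315, …
L₀ := lclm(L_f,L_g); ord L₀ ≤ 1+1.
h=∫h₀ ⇒ L = L₀·Dx.
L = -32·x·Dx + (-4 + 32·x - 32·x^2)·Dx^2 + (1 - 6·x + 8·x^2)·Dx^3  (order 3).
h: a_k = 0, 1, 3, 4, 10/3, 16/15, -112/45, -2368/315, …
ICs: h(0) = 0, h′(0) = 1, h′′(0) = 6.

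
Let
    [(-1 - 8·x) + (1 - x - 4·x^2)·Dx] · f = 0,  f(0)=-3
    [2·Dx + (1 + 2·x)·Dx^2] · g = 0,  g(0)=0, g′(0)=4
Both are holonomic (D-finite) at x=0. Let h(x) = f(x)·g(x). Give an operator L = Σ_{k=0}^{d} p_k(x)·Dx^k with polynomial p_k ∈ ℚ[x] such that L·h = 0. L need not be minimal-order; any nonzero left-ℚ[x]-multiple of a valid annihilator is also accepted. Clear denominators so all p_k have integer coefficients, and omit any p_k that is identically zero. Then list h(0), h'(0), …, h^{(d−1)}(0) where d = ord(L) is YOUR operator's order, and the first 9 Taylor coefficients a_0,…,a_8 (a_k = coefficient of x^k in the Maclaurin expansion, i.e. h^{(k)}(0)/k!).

f: a_k = -3, -3, -15, -27, -87, -195, -543, -1323, -3495, …
g: a_k = 0, 4, -4, 16/3, -8, 64/5, -64/3, 256/7, -64, …
h₀=f·g: eliminate ⇒ L₀, order ≤ 1·2.
L = (10 + 32·x) + (22·x + 40·x^2)·Dx + (-1 - x + 6·x^2 + 8·x^3)·Dx^2  (order 2).
h: a_k = 0, -12, 0, -64, -40, -1672/5, -2152/5, -13144/7, -119256/35, …
ICs: h(0) = 0, h′(0) = -12.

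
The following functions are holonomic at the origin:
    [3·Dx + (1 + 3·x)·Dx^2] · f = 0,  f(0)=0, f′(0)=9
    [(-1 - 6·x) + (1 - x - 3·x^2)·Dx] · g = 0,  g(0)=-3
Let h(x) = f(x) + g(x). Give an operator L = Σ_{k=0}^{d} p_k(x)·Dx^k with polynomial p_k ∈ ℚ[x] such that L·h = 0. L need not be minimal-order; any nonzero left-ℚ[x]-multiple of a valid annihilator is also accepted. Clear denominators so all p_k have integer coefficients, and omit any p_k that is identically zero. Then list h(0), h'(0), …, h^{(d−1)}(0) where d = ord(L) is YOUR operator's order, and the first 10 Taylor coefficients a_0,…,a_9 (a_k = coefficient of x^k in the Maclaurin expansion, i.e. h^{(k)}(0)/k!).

L = (-270 - 1422·x - 3780·x^2 - 2916·x^3 - 2916·x^4)·Dx + (-24 - 468·x - 2736·x^2 - 5616·x^3 - 5994·x^4 - 4860·x^5)·Dx^2 + (11 + 79·x + 129·x^2 - 171·x^3 - 783·x^4 - 1377·x^5 - 972·x^6)·Dx^3  (order 3).
h: a_k = -3, 6, -51/2, 6, -471/4, 129/5, -1311/2, 2004/7, -31875/8, 3084, …
ICs: h(0) = -3, h′(0) = 6, h′′(0) = -51.

f: a_k = 0, 9, -27/2, 27, -243/4, 729/5, -729/2, 6561/7, -19683/8, 6561, …
g: a_k = -3, -3, -12, -21, -57, -120, -291, -651, -1524, -3477, …
f+g: L₀ = lclm(L_f,L_g), ord ≤ 2+1.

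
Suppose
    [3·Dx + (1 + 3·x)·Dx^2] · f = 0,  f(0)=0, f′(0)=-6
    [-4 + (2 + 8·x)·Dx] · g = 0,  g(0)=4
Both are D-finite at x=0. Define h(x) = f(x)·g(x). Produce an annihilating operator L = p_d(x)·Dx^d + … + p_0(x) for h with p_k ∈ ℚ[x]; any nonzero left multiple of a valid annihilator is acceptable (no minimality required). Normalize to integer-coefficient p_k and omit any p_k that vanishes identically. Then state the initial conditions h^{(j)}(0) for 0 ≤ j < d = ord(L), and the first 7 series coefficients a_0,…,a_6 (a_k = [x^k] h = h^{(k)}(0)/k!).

L = (6 + 12·x) + (-1 - 4·x)·Dx + (1 + 11·x + 40·x^2 + 48·x^3)·Dx^2  (order 2).
h: a_k = 0, -24, -12, 48, -150, 2316/5, -7248/5, …
ICs: h(0) = 0, h′(0) = -24.

f: a_k = 0, -6, 9, -18, 81/2, -486/5, 243, …
g: a_k = 4, 8, -8, 16, -40, 112, -336, …
Product ⇒ symmetric product L₀, ord ≤ 2.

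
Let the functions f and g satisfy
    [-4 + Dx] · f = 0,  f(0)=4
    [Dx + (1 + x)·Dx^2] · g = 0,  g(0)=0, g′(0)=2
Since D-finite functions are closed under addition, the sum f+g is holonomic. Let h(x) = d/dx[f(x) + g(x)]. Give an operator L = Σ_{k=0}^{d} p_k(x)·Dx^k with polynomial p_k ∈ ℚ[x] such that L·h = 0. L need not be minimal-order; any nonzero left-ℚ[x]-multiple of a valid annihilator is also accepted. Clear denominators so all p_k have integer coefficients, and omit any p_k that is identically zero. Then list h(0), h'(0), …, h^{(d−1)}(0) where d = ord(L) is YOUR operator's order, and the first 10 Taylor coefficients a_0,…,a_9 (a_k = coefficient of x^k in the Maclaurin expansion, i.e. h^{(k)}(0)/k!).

f: a_k = 4, 16, 32, 128/3, 128/3, 512/15, 1024/45, 4096/315, 2048/315, 8192/2835, …
g: a_k = 0, 2, -1, 2/3, -1/2, 2/5, -1/3, 2/7, -1/4, 2/9, …
L₀ := lclm(L_f,L_g); ord L₀ ≤ 1+2.
Differentiate: ansatz ord ≤ ord L₀ ⇒ L.
L = (-24 - 16·x) + (-14 - 32·x - 16·x^2)·Dx + (5 + 9·x + 4·x^2)·Dx^2  (order 2).
h: a_k = 18, 62, 130, 506/3, 518/3, 2018/15, 4186/45, 15754/315, 8822/315, 27098/2835, …
ICs: h(0) = 18, h′(0) = 62.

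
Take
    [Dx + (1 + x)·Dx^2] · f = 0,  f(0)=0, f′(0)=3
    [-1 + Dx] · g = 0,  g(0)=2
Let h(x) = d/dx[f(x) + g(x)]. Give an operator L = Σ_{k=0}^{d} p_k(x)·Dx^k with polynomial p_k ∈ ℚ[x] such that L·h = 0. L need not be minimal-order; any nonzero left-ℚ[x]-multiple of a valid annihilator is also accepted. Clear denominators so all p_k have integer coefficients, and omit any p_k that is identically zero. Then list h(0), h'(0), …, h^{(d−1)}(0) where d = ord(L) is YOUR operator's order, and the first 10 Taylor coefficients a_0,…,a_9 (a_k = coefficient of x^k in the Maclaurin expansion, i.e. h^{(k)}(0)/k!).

f: a_k = 0, 3, -3/2, 1, -3/4, 3/5, -1/2, 3/7, -3/8, 1/3, …
g: a_k = 2, 2, 1, 1/3, 1/12, 1/60, 1/360, 1/2520, 1/20160, 1/181440, …
L₀ := lclm(L_f,L_g); ord L₀ ≤ 2+1.
h=h₀': d/dx-closure on L₀ ⇒ L.
L = (-3 - x) + (1 - 2·x - x^2)·Dx + (2 + 3·x + x^2)·Dx^2  (order 2).
h: a_k = 5, -1, 4, -8/3, 37/12, -179/60, 1081/360, -7559/2520, 60481/20160, -544319/181440, …
ICs: h(0) = 5, h′(0) = -1.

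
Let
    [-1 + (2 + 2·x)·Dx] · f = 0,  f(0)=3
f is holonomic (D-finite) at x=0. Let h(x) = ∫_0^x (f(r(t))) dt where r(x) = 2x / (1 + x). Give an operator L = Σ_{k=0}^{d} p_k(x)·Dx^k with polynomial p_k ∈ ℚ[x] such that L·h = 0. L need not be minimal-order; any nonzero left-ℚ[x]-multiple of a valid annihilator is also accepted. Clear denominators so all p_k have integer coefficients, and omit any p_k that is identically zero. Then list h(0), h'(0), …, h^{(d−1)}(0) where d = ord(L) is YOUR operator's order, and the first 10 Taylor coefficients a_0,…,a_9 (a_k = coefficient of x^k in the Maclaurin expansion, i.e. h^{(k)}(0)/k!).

L = -Dx + (1 + 4·x + 3·x^2)·Dx^2  (order 2).
h: a_k = 0, 3, 3/2, -3/2, 15/8, -111/40, 75/16, -981/112, 2259/128, -4815/128, …
ICs: h(0) = 0, h′(0) = 3.

f: a_k = 3, 3/2, -3/8, 3/16, -15/128, 21/256, -63/1024, 99/2048, -1287/32768, 2145/65536, …
f∘r: x↦r, Dx↦Dx/r' in L_f ⇒ L₀.
h=∫₀ˣh₀: take L = L₀·Dx.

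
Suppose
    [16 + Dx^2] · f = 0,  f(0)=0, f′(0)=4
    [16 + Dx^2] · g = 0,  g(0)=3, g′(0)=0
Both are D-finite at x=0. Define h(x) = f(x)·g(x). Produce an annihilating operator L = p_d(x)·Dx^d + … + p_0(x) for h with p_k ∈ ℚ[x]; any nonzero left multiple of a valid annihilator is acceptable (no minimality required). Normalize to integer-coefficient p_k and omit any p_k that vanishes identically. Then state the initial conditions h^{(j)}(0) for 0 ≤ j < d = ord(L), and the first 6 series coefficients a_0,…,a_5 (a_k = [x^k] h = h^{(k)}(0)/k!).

L = 64·Dx + Dx^3  (order 3).
h: a_k = 0, 12, 0, -128, 0, 2048/5, …
ICs: h(0) = 0, h′(0) = 12, h′′(0) = 0.

f: a_k = 0, 4, 0, -32/3, 0, 128/15, …
g: a_k = 3, 0, -24, 0, 32, 0, …
Product ⇒ symmetric product L₀, ord ≤ 4.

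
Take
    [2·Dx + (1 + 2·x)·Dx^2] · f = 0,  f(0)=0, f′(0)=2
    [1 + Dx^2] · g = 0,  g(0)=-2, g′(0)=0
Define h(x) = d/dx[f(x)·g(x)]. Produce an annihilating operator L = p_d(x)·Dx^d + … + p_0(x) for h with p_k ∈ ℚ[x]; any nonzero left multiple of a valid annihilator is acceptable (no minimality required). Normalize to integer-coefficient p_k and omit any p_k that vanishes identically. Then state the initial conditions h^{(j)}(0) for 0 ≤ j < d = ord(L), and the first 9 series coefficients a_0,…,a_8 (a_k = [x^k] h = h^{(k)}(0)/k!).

f: a_k = 0, 2, -2, 8/3, -4, 32/5, -32/3, 128/7, -32, …
g: a_k = -2, 0, 1, 0, -1/12, 0, 1/360, 0, -1/20160, …
L₀ := L_f ⊗_s L_g (sym. prod.), ord ≤ 4.
Derive L from L₀ (diff closure).
L = (-52 - 31·x - 87·x^2 - 96·x^3 - 8·x^4 + 48·x^5 + 16·x^6) + (-33 - 98·x - 80·x^2 + 80·x^4 + 32·x^5)·Dx + (-55 - 46·x - 110·x^2 - 96·x^3 + 32·x^4 + 96·x^5 + 32·x^6)·Dx^2 + (-33 - 98·x - 80·x^2 + 80·x^4 + 32·x^5)·Dx^3 + (-3 - 15·x - 23·x^2 + 40·x^4 + 48·x^5 + 16·x^6)·Dx^4  (order 4).
h: a_k = -4, 8, -10, 24, -103/2, 105, -12763/60, 19318/45, -2903587/3360, …
ICs: h(0) = -4, h′(0) = 8, h′′(0) = -20, h′′′(0) = 144.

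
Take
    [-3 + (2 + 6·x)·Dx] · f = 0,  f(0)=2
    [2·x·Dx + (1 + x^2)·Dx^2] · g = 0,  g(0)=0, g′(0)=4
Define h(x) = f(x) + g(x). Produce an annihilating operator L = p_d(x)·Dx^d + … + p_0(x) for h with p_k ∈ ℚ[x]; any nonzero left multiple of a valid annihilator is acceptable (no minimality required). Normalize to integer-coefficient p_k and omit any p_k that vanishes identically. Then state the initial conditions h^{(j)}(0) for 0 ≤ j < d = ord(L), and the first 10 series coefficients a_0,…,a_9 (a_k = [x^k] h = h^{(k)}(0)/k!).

f: a_k = 2, 3, -9/4, 27/8, -405/64, 1701/128, -15309/512, 72171/1024, -2814669/16384, 14073345/32768, …
g: a_k = 0, 4, 0, -4/3, 0, 4/5, 0, -4/7, 0, 4/9, …
L₀ := lclm(L_f,L_g); ord L₀ ≤ 1+2.
L = (-12 - 90·x + 36·x^2 + 54·x^3)·Dx + (-35 - 48·x - 102·x^2 + 144·x^3 + 189·x^4)·Dx^2 + (-6 - 10·x + 36·x^2 + 44·x^3 + 42·x^4 + 54·x^5)·Dx^3  (order 3).
h: a_k = 2, 7, -9/4, 49/24, -405/64, 9017/640, -15309/512, 501101/7168, -2814669/16384, 126791177/294912, …
ICs: h(0) = 2, h′(0) = 7, h′′(0) = -9/2.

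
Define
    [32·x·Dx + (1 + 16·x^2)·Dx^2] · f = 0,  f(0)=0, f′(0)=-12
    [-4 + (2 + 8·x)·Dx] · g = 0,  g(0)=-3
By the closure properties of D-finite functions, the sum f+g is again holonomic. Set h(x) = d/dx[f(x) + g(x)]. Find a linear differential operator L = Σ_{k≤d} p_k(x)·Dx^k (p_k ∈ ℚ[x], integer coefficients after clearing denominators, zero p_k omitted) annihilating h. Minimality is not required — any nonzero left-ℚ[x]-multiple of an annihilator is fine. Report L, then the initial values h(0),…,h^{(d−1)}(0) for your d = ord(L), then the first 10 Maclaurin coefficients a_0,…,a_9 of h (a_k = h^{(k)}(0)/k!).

f: a_k = 0, -12, 0, 64, 0, -3072/5, 0, 49152/7, 0, -262144/3, …
g: a_k = -3, -6, 6, -12, 30, -84, 252, -792, 2574, -8580, …
Weyl lclm of L_f,L_g ⇒ L₀ (ord ≤ 3).
h₀' ⇒ L via d/dx closure of L₀.
L = (-32 - 320·x + 1536·x^2 + 3072·x^3) + (-22 - 128·x + 320·x^2 + 6144·x^3 + 10752·x^4)·Dx + (-1 + 12·x + 96·x^2 + 384·x^3 + 1792·x^4 + 3072·x^5)·Dx^2  (order 2).
h: a_k = -18, 12, 156, 120, -3492, 1512, 43608, 20592, -863652, 291720, …
ICs: h(0) = -18, h′(0) = 12.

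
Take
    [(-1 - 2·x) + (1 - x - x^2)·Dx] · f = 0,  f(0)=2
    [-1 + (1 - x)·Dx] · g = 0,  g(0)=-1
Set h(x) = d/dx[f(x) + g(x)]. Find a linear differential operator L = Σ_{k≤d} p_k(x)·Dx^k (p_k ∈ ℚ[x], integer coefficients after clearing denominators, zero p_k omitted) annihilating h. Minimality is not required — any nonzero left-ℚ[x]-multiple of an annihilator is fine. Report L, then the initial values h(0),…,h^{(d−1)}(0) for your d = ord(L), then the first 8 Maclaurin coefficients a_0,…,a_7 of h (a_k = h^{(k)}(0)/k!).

f: a_k = 2, 2, 4, 6, 10, 16, 26, 42, …
g: a_k = -1, -1, -1, -1, -1, -1, -1, -1, …
Weyl lclm of L_f,L_g ⇒ L₀ (ord ≤ 2).
h₀' ⇒ L via d/dx closure of L₀.
L = (-6 - 24·x - 24·x^3 + 6·x^4) + (6 + 6·x - 6·x^2 - 21·x^4 + 6·x^5)·Dx + (-1 + 2·x - 3·x^2 + 6·x^3 - 2·x^4 - 3·x^5 + x^6)·Dx^2  (order 2).
h: a_k = 1, 6, 15, 36, 75, 150, 287, 536, …
ICs: h(0) = 1, h′(0) = 6.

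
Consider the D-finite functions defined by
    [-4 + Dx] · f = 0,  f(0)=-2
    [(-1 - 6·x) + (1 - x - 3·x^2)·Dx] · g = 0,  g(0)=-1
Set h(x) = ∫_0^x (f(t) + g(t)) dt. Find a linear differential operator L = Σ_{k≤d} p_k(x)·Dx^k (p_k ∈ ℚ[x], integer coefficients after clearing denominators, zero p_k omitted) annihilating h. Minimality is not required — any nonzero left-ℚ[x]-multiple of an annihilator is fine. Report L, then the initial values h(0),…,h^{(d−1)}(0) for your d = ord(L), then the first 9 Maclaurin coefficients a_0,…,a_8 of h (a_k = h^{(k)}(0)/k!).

L = (16 - 8·x + 360·x^2 + 288·x^3)·Dx + (8 - 50·x - 134·x^2 + 96·x^3 + 144·x^4)·Dx^2 + (-3 + 13·x + 11·x^2 - 42·x^3 - 36·x^4)·Dx^3  (order 3).
h: a_k = 0, -3, -9/2, -20/3, -85/12, -121/15, -428/45, -4877/315, -70403/2520, …
ICs: h(0) = 0, h′(0) = -3, h′′(0) = -9.

f: a_k = -2, -8, -16, -64/3, -64/3, -256/15, -512/45, -2048/315, -1024/315, …
g: a_k = -1, -1, -4, -7, -19, -40, -97, -217, -508, …
Weyl lclm of L_f,L_g ⇒ L₀ (ord ≤ 2).
∫: right-multiply L₀ by Dx.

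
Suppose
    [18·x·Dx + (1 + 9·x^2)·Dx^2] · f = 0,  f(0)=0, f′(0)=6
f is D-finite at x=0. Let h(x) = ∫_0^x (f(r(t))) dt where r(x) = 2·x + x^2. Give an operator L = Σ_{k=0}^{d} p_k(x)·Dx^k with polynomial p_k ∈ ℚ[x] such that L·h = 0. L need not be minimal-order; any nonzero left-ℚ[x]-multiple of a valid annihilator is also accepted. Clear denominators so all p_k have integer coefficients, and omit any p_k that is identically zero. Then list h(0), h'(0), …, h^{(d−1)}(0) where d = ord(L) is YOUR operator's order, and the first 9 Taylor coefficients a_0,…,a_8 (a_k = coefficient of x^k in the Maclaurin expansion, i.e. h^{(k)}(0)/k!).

f: a_k = 0, 6, 0, -18, 0, 486/5, 0, -4374/7, 0, …
Change of var in L_f (x↦r) gives L₀.
∫: right-multiply L₀ by Dx.
L = (-1 + 72·x + 144·x^2 + 108·x^3 + 27·x^4)·Dx^2 + (1 + x + 36·x^2 + 72·x^3 + 45·x^4 + 9·x^5)·Dx^3  (order 3).
h: a_k = 0, 0, 6, 2, -36, -216/5, 2502/5, 7758/7, -63180/7, …
ICs: h(0) = 0, h′(0) = 0, h′′(0) = 12.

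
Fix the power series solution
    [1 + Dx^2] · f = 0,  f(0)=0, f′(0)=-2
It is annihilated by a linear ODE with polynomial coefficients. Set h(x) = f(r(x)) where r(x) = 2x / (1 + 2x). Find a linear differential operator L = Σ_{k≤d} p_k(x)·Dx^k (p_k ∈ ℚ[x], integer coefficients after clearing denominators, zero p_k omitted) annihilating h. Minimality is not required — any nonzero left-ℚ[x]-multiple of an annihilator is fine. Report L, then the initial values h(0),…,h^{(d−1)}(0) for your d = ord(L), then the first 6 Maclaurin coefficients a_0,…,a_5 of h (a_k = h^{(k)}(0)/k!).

L = 4 + (4 + 24·x + 48·x^2 + 32·x^3)·Dx + (1 + 8·x + 24·x^2 + 32·x^3 + 16·x^4)·Dx^2  (order 2).
h: a_k = 0, -4, 8, -40/3, 16, -8/15, …
ICs: h(0) = 0, h′(0) = -4.

f: a_k = 0, -2, 0, 1/3, 0, -1/60, …
L₀ from L_f via x↦r, Dx↦r'^{-1}Dx.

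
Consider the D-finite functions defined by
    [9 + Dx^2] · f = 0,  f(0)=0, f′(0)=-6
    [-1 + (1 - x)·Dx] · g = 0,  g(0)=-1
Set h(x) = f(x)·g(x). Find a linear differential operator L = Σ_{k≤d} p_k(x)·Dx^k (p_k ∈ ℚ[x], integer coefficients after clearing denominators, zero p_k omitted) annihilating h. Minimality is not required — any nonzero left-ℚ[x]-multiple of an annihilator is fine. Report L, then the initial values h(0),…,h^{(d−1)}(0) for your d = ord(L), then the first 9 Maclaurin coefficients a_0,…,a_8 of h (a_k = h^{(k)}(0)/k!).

f: a_k = 0, -6, 0, 9, 0, -81/20, 0, 243/280, 0, …
g: a_k = -1, -1, -1, -1, -1, -1, -1, -1, -1, …
f·g: L₀ = L_f ⊗_s L_g, ord ≤ 2·1.
L = (-9 + 9·x) + 2·Dx + (-1 + x)·Dx^2  (order 2).
h: a_k = 0, 6, 6, -3, -3, 21/20, 21/20, 51/280, 51/280, …
ICs: h(0) = 0, h′(0) = 6.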